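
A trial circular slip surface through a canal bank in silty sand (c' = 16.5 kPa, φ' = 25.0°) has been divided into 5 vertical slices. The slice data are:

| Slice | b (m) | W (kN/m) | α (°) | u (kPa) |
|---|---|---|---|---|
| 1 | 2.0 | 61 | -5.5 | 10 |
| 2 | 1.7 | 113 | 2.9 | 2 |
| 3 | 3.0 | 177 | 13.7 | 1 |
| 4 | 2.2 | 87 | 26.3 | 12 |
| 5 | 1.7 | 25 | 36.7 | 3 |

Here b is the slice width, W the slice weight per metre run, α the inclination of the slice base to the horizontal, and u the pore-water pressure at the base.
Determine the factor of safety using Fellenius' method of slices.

Ordinary method of slices: FS = Σ[c'·Δl_i + (W_i cosα_i − u_i·Δl_i)·tanφ'] / Σ W_i sinα_i, with Δl_i = b_i / cosα_i.
Slice 1: Δl = 2.0/cos(-5.5°) = 2.009 m; N'_1 = 61·cos(-5.5°) − 10·2.009 = 40.6; c'Δl = 33.15; W sinα = -5.8
Slice 2: Δl = 1.7/cos2.9° = 1.702 m; N'_2 = 113·cos2.9° − 2·1.702 = 109.5; c'Δl = 28.09; W sinα = 5.7
Slice 3: Δl = 3.0/cos13.7° = 3.088 m; N'_3 = 177·cos13.7° − 1·3.088 = 168.9; c'Δl = 50.95; W sinα = 41.9
Slice 4: Δl = 2.2/cos26.3° = 2.454 m; N'_4 = 87·cos26.3° − 12·2.454 = 48.5; c'Δl = 40.49; W sinα = 38.5
Slice 5: Δl = 1.7/cos36.7° = 2.120 m; N'_5 = 25·cos36.7° − 3·2.120 = 13.7; c'Δl = 34.98; W sinα = 14.9
Σc'Δl = 187.7 kN/m; ΣN' = 381.2 kN/m; ΣW sinα = 95.3 kN/m
Resisting = 187.7 + 381.2·tan25.0° = 187.7 + 177.7 = 365.4 kN/m
FS = 365.4 / 95.3 = 3.835

FS = 3.84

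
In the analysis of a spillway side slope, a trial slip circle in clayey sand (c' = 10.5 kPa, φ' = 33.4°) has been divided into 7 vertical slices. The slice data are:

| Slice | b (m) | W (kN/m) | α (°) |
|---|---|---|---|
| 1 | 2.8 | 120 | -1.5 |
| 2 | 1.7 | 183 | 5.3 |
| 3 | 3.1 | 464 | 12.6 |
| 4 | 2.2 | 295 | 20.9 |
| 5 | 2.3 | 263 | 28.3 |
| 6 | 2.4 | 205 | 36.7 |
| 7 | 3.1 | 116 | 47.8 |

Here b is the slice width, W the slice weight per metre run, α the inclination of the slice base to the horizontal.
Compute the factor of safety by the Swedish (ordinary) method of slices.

FS = 2.18

Ordinary method of slices: FS = Σ[c'·Δl_i + (W_i cosα_i)·tanφ'] / Σ W_i sinα_i, with Δl_i = b_i / cosα_i.
Slice 1: Δl = 2.8/cos(-1.5°) = 2.801 m; N'_1 = 120·cos(-1.5°) = 120.0; c'Δl = 29.41; W sinα = -3.1
Slice 2: Δl = 1.7/cos5.3° = 1.707 m; N'_2 = 183·cos5.3° = 182.2; c'Δl = 17.93; W sinα = 16.9
Slice 3: Δl = 3.1/cos12.6° = 3.177 m; N'_3 = 464·cos12.6° = 452.8; c'Δl = 33.35; W sinα = 101.2
Slice 4: Δl = 2.2/cos20.9° = 2.355 m; N'_4 = 295·cos20.9° = 275.6; c'Δl = 24.73; W sinα = 105.2
Slice 5: Δl = 2.3/cos28.3° = 2.612 m; N'_5 = 263·cos28.3° = 231.6; c'Δl = 27.43; W sinα = 124.7
Slice 6: Δl = 2.4/cos36.7° = 2.993 m; N'_6 = 205·cos36.7° = 164.4; c'Δl = 31.43; W sinα = 122.5
Slice 7: Δl = 3.1/cos47.8° = 4.615 m; N'_7 = 116·cos47.8° = 77.9; c'Δl = 48.46; W sinα = 85.9
Σc'Δl = 212.7 kN/m; ΣN' = 1504.4 kN/m; ΣW sinα = 553.4 kN/m
Resisting = 212.7 + 1504.4·tan33.4° = 212.7 + 992.0 = 1204.7 kN/m
FS = 1204.7 / 553.4 = 2.177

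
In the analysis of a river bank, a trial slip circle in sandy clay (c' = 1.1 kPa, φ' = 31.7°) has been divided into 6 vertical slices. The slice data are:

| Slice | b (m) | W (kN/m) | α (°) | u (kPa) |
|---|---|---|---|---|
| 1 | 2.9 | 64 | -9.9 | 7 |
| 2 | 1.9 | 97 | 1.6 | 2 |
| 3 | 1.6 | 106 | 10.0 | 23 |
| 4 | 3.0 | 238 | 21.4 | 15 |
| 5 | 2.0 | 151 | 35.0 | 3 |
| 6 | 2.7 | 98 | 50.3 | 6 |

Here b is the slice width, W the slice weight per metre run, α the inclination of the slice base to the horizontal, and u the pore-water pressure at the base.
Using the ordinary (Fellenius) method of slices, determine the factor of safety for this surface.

FS = 1.33

Ordinary method of slices: FS = Σ[c'·Δl_i + (W_i cosα_i − u_i·Δl_i)·tanφ'] / Σ W_i sinα_i, with Δl_i = b_i / cosα_i.
Slice 1: Δl = 2.9/cos(-9.9°) = 2.944 m; N'_1 = 64·cos(-9.9°) − 7·2.944 = 42.4; c'Δl = 3.24; W sinα = -11.0
Slice 2: Δl = 1.9/cos1.6° = 1.901 m; N'_2 = 97·cos1.6° − 2·1.901 = 93.2; c'Δl = 2.09; W sinα = 2.7
Slice 3: Δl = 1.6/cos10.0° = 1.625 m; N'_3 = 106·cos10.0° − 23·1.625 = 67.0; c'Δl = 1.79; W sinα = 18.4
Slice 4: Δl = 3.0/cos21.4° = 3.222 m; N'_4 = 238·cos21.4° − 15·3.222 = 173.3; c'Δl = 3.54; W sinα = 86.8
Slice 5: Δl = 2.0/cos35.0° = 2.442 m; N'_5 = 151·cos35.0° − 3·2.442 = 116.4; c'Δl = 2.69; W sinα = 86.6
Slice 6: Δl = 2.7/cos50.3° = 4.227 m; N'_6 = 98·cos50.3° − 6·4.227 = 37.2; c'Δl = 4.65; W sinα = 75.4
Σc'Δl = 18.0 kN/m; ΣN' = 529.5 kN/m; ΣW sinα = 259.0 kN/m
Resisting = 18.0 + 529.5·tan31.7° = 18.0 + 327.0 = 345.0 kN/m
FS = 345.0 / 259.0 = 1.332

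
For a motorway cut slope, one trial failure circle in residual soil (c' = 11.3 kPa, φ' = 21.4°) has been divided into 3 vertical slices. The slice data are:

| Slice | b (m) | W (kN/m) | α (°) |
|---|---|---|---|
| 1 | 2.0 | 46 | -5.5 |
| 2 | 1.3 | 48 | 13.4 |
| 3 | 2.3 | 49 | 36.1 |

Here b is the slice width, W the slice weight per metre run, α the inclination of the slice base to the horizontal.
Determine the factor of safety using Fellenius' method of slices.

Ordinary method of slices: FS = Σ[c'·Δl_i + (W_i cosα_i)·tanφ'] / Σ W_i sinα_i, with Δl_i = b_i / cosα_i.
Slice 1: Δl = 2.0/cos(-5.5°) = 2.009 m; N'_1 = 46·cos(-5.5°) = 45.8; c'Δl = 22.70; W sinα = -4.4
Slice 2: Δl = 1.3/cos13.4° = 1.336 m; N'_2 = 48·cos13.4° = 46.7; c'Δl = 15.10; W sinα = 11.1
Slice 3: Δl = 2.3/cos36.1° = 2.847 m; N'_3 = 49·cos36.1° = 39.6; c'Δl = 32.17; W sinα = 28.9
Σc'Δl = 70.0 kN/m; ΣN' = 132.1 kN/m; ΣW sinα = 35.6 kN/m
Resisting = 70.0 + 132.1·tan21.4° = 70.0 + 51.8 = 121.7 kN/m
FS = 121.7 / 35.6 = 3.421

FS = 3.42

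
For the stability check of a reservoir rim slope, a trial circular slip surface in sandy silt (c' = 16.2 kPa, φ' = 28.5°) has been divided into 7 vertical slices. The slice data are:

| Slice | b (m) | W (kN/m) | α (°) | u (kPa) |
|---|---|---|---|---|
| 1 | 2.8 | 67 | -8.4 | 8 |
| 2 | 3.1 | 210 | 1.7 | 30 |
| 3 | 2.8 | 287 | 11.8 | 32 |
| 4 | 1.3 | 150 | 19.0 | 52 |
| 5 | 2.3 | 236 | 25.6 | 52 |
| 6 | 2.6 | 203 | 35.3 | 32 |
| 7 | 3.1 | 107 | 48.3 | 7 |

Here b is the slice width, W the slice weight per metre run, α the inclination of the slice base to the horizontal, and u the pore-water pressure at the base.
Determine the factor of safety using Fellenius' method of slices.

FS = 1.64

Ordinary method of slices: FS = Σ[c'·Δl_i + (W_i cosα_i − u_i·Δl_i)·tanφ'] / Σ W_i sinα_i, with Δl_i = b_i / cosα_i.
Slice 1: Δl = 2.8/cos(-8.4°) = 2.830 m; N'_1 = 67·cos(-8.4°) − 8·2.830 = 43.6; c'Δl = 45.85; W sinα = -9.8
Slice 2: Δl = 3.1/cos1.7° = 3.101 m; N'_2 = 210·cos1.7° − 30·3.101 = 116.9; c'Δl = 50.24; W sinα = 6.2
Slice 3: Δl = 2.8/cos11.8° = 2.860 m; N'_3 = 287·cos11.8° − 32·2.860 = 189.4; c'Δl = 46.34; W sinα = 58.7
Slice 4: Δl = 1.3/cos19.0° = 1.375 m; N'_4 = 150·cos19.0° − 52·1.375 = 70.3; c'Δl = 22.27; W sinα = 48.8
Slice 5: Δl = 2.3/cos25.6° = 2.550 m; N'_5 = 236·cos25.6° − 52·2.550 = 80.2; c'Δl = 41.32; W sinα = 102.0
Slice 6: Δl = 2.6/cos35.3° = 3.186 m; N'_6 = 203·cos35.3° − 32·3.186 = 63.7; c'Δl = 51.61; W sinα = 117.3
Slice 7: Δl = 3.1/cos48.3° = 4.660 m; N'_7 = 107·cos48.3° − 7·4.660 = 38.6; c'Δl = 75.49; W sinα = 79.9
Σc'Δl = 333.1 kN/m; ΣN' = 602.7 kN/m; ΣW sinα = 403.1 kN/m
Resisting = 333.1 + 602.7·tan28.5° = 333.1 + 327.3 = 660.4 kN/m
FS = 660.4 / 403.1 = 1.638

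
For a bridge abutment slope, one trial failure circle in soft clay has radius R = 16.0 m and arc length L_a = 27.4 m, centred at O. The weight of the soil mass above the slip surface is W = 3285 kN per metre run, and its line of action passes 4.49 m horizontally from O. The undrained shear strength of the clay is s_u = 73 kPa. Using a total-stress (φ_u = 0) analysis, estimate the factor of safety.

Taking moments about the centre O, the resisting moment is provided by the undrained shear strength acting along the arc:
M_R = s_u·L_a·R = 73·27.40·16.0 = 32003.2 kN·m/m
M_D = W·d = 3285·4.49 = 14749.7 kN·m/m
FS = M_R / M_D = 32003.2 / 14749.7 = 2.170

FS = 2.17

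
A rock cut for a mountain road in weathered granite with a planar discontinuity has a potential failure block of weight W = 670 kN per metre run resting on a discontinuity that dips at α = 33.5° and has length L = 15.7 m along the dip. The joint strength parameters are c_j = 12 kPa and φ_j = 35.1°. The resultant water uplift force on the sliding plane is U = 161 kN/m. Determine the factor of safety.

FS = 1.27

Resolving the block weight along and normal to the plane and applying the Mohr–Coulomb strength on the joint:
N' = W cosα − U = 670·cos33.5° − 161 = 397.7 kN/m
Driving force T = W sinα = 670·sin33.5° = 369.8 kN/m
Resisting force R = c_j·L + N'·tanφ_j = 12·15.7 + 397.7·tan35.1° = 188.4 + 279.5 = 467.9 kN/m
FS = R / T = 467.9 / 369.8 = 1.265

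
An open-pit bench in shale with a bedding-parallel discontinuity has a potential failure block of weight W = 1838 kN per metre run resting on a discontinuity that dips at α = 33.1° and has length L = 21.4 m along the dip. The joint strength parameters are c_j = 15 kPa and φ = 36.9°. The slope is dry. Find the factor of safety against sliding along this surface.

Resolving the block weight along and normal to the plane and applying the Mohr–Coulomb strength on the joint:
N' = W cosα = 1838·cos33.1° = 1539.7 kN/m
Driving force T = W sinα = 1838·sin33.1° = 1003.7 kN/m
Resisting force R = c_j·L + N'·tanφ = 15·21.4 + 1539.7·tan36.9° = 321.0 + 1156.1 = 1477.1 kN/m
FS = R / T = 1477.1 / 1003.7 = 1.472

FS = 1.47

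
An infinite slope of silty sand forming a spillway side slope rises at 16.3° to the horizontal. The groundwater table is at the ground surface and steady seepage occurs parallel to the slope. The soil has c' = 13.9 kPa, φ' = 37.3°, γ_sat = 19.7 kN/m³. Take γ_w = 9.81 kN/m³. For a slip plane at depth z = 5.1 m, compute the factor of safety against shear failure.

FS = 1.82

With seepage parallel to the slope and the water table at the surface, the effective normal stress on the slip plane uses the buoyant unit weight γ' = γ_sat − γ_w while the driving shear stress uses γ_sat:
FS = [c' + γ' z cos²β tanφ'] / [γ_sat z sinβ cosβ]
γ' = 19.7 − 9.81 = 9.89 kN/m³
Numerator = 13.9 + 9.89·5.1·cos²16.3°·tan37.3° = 13.9 + 9.89·5.1·0.9212·0.7618 = 49.297 kPa
Denominator = 19.7·5.1·sin16.3°·cos16.3° = 19.7·5.1·0.2807·0.9598 = 27.065 kPa
FS = 49.297 / 27.065 = 1.821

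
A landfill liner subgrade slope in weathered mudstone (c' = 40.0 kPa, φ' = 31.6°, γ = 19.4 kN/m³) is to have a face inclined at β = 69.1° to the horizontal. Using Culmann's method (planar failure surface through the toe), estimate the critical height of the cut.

H_c = 31.76 m

Culmann's analysis gives the critical failure plane at α_cr = (β + φ')/2 = (69.1 + 31.6)/2 = 50.3°, and the critical height
H_c = (4c'/γ) · sinβ cosφ' / [1 − cos(β − φ')]
    = (4·40.0/19.4) · sin69.1°·cos31.6° / [1 − cos(37.5°)]
    = 8.247 · 0.9342·0.8517 / [1 − 0.7934]
    = 8.247 · 0.7957 / 0.2066
    = 31.76 m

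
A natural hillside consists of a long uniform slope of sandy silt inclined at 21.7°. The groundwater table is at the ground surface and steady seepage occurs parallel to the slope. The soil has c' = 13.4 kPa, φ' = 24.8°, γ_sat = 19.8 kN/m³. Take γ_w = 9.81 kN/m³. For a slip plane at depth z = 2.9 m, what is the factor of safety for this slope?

FS = 1.27

With seepage parallel to the slope and the water table at the surface, the effective normal stress on the slip plane uses the buoyant unit weight γ' = γ_sat − γ_w while the driving shear stress uses γ_sat:
FS = [c' + γ' z cos²β tanφ'] / [γ_sat z sinβ cosβ]
γ' = 19.8 − 9.81 = 9.99 kN/m³
Numerator = 13.4 + 9.99·2.9·cos²21.7°·tan24.8° = 13.4 + 9.99·2.9·0.8633·0.4621 = 24.956 kPa
Denominator = 19.8·2.9·sin21.7°·cos21.7° = 19.8·2.9·0.3697·0.9291 = 19.726 kPa
FS = 24.956 / 19.726 = 1.265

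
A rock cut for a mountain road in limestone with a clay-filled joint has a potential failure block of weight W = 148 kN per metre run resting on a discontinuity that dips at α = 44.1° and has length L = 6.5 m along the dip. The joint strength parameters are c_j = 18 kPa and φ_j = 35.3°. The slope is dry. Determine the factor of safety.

Resolving the block weight along and normal to the plane and applying the Mohr–Coulomb strength on the joint:
N' = W cosα = 148·cos44.1° = 106.3 kN/m
Driving force T = W sinα = 148·sin44.1° = 103.0 kN/m
Resisting force R = c_j·L + N'·tanφ_j = 18·6.5 + 106.3·tan35.3° = 117.0 + 75.3 = 192.3 kN/m
FS = R / T = 192.3 / 103.0 = 1.867

FS = 1.87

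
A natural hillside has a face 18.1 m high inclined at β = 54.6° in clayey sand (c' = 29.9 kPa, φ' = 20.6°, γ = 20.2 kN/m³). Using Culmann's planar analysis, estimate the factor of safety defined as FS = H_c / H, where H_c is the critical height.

FS = 1.46

H_c = (4c'/γ) · sinβ cosφ' / [1 − cos(β − φ')]
    = (4·29.9/20.2) · sin54.6°·cos20.6° / [1 − cos34.0°]
    = 5.921 · 0.7630 / 0.1710 = 26.42 m
FS = H_c / H = 26.42 / 18.1 = 1.460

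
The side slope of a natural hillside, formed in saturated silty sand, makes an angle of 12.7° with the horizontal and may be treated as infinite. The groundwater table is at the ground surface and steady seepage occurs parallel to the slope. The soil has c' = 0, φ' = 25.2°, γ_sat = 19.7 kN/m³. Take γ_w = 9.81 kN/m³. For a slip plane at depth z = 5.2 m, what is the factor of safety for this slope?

With seepage parallel to the slope and the water table at the surface, the effective normal stress on the slip plane uses the buoyant unit weight γ' = γ_sat − γ_w while the driving shear stress uses γ_sat:
FS = [c' + γ' z cos²β tanφ'] / [γ_sat z sinβ cosβ]
(For c' = 0 this reduces to FS = (γ'/γ_sat)·tanφ'/tanβ.)
γ' = 19.7 − 9.81 = 9.89 kN/m³
Numerator = 0.0 + 9.89·5.2·cos²12.7°·tan25.2° = 0.0 + 9.89·5.2·0.9517·0.4706 = 23.031 kPa
Denominator = 19.7·5.2·sin12.7°·cos12.7° = 19.7·5.2·0.2198·0.9755 = 21.970 kPa
FS = 23.031 / 21.970 = 1.048

FS = 1.05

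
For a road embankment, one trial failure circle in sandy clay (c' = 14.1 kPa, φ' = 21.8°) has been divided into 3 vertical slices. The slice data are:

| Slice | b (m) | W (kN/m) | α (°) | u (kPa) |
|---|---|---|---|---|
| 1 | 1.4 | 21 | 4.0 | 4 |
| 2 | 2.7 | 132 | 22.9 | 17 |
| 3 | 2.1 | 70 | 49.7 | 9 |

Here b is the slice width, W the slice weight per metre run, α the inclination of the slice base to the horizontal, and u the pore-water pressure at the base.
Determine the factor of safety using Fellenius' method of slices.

Ordinary method of slices: FS = Σ[c'·Δl_i + (W_i cosα_i − u_i·Δl_i)·tanφ'] / Σ W_i sinα_i, with Δl_i = b_i / cosα_i.
Slice 1: Δl = 1.4/cos4.0° = 1.403 m; N'_1 = 21·cos4.0° − 4·1.403 = 15.3; c'Δl = 19.79; W sinα = 1.5
Slice 2: Δl = 2.7/cos22.9° = 2.931 m; N'_2 = 132·cos22.9° − 17·2.931 = 71.8; c'Δl = 41.33; W sinα = 51.4
Slice 3: Δl = 2.1/cos49.7° = 3.247 m; N'_3 = 70·cos49.7° − 9·3.247 = 16.1; c'Δl = 45.78; W sinα = 53.4
Σc'Δl = 106.9 kN/m; ΣN' = 103.2 kN/m; ΣW sinα = 106.2 kN/m
Resisting = 106.9 + 103.2·tan21.8° = 106.9 + 41.3 = 148.2 kN/m
FS = 148.2 / 106.2 = 1.395

FS = 1.39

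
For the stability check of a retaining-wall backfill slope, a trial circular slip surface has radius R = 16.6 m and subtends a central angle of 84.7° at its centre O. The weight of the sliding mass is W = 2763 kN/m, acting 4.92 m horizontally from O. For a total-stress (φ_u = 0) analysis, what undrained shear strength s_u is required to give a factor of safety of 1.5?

s_u = 50.1 kPa

FS = s_u·L_a·R / (W·d), so s_u = FS·W·d / (L_a·R).
Arc length L_a = R·θ = 16.6·(84.7°·π/180) = 16.6·1.4783 = 24.54 m
s_u = 1.5·2763·4.92 / (24.54·16.6) = 20390.9 / 407.36 = 50.06 kPa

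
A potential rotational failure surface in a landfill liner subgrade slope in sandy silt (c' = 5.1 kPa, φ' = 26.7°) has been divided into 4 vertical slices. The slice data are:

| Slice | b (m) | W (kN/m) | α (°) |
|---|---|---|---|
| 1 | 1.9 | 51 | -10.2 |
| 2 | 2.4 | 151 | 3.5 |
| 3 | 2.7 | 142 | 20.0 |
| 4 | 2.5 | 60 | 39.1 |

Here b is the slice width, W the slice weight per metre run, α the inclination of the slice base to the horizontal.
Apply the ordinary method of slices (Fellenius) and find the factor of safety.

Ordinary method of slices: FS = Σ[c'·Δl_i + (W_i cosα_i)·tanφ'] / Σ W_i sinα_i, with Δl_i = b_i / cosα_i.
Slice 1: Δl = 1.9/cos(-10.2°) = 1.931 m; N'_1 = 51·cos(-10.2°) = 50.2; c'Δl = 9.85; W sinα = -9.0
Slice 2: Δl = 2.4/cos3.5° = 2.404 m; N'_2 = 151·cos3.5° = 150.7; c'Δl = 12.26; W sinα = 9.2
Slice 3: Δl = 2.7/cos20.0° = 2.873 m; N'_3 = 142·cos20.0° = 133.4; c'Δl = 14.65; W sinα = 48.6
Slice 4: Δl = 2.5/cos39.1° = 3.221 m; N'_4 = 60·cos39.1° = 46.6; c'Δl = 16.43; W sinα = 37.8
Σc'Δl = 53.2 kN/m; ΣN' = 380.9 kN/m; ΣW sinα = 86.6 kN/m
Resisting = 53.2 + 380.9·tan26.7° = 53.2 + 191.6 = 244.8 kN/m
FS = 244.8 / 86.6 = 2.827

FS = 2.83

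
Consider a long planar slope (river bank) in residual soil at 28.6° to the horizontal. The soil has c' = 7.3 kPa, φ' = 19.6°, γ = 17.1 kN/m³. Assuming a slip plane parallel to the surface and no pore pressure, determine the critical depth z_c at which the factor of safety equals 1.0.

Setting FS = 1.00 in FS = [c' + γz cos²β tanφ'] / [γz sinβ cosβ] and solving for z:
z = c' / [γ cosβ (FS·sinβ − cosβ·tanφ')]
  = 7.3 / [17.1·cos28.6°·(1.00·sin28.6° − cos28.6°·tan19.6°)]
  = 7.3 / [17.1·0.8780·(1.00·0.4787 − 0.8780·0.3561)]
  = 7.3 / 2.4931 = 2.928 m

z_c = 2.93 m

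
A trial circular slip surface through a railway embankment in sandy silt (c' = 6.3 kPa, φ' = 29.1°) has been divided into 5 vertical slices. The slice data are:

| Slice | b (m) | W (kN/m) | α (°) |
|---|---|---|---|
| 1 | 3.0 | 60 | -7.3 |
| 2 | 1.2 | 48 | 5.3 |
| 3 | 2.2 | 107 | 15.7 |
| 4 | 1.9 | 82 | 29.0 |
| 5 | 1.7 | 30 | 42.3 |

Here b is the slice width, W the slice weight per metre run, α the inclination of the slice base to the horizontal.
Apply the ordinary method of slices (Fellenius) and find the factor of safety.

FS = 2.78

Ordinary method of slices: FS = Σ[c'·Δl_i + (W_i cosα_i)·tanφ'] / Σ W_i sinα_i, with Δl_i = b_i / cosα_i.
Slice 1: Δl = 3.0/cos(-7.3°) = 3.025 m; N'_1 = 60·cos(-7.3°) = 59.5; c'Δl = 19.05; W sinα = -7.6
Slice 2: Δl = 1.2/cos5.3° = 1.205 m; N'_2 = 48·cos5.3° = 47.8; c'Δl = 7.59; W sinα = 4.4
Slice 3: Δl = 2.2/cos15.7° = 2.285 m; N'_3 = 107·cos15.7° = 103.0; c'Δl = 14.40; W sinα = 29.0
Slice 4: Δl = 1.9/cos29.0° = 2.172 m; N'_4 = 82·cos29.0° = 71.7; c'Δl = 13.69; W sinα = 39.8
Slice 5: Δl = 1.7/cos42.3° = 2.298 m; N'_5 = 30·cos42.3° = 22.2; c'Δl = 14.48; W sinα = 20.2
Σc'Δl = 69.2 kN/m; ΣN' = 304.2 kN/m; ΣW sinα = 85.7 kN/m
Resisting = 69.2 + 304.2·tan29.1° = 69.2 + 169.3 = 238.5 kN/m
FS = 238.5 / 85.7 = 2.783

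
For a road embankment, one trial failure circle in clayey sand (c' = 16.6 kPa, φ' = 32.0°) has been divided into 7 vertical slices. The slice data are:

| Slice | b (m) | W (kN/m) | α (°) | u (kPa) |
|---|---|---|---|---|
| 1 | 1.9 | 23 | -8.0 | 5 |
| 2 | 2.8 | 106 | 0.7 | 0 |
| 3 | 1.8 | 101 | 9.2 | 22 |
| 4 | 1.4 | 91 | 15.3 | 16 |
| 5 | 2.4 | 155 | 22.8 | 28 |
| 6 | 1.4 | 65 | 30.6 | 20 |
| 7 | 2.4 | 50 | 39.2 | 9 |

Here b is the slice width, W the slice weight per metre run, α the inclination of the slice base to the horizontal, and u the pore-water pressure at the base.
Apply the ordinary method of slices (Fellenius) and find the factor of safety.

Ordinary method of slices: FS = Σ[c'·Δl_i + (W_i cosα_i − u_i·Δl_i)·tanφ'] / Σ W_i sinα_i, with Δl_i = b_i / cosα_i.
Slice 1: Δl = 1.9/cos(-8.0°) = 1.919 m; N'_1 = 23·cos(-8.0°) − 5·1.919 = 13.2; c'Δl = 31.85; W sinα = -3.2
Slice 2: Δl = 2.8/cos0.7° = 2.800 m; N'_2 = 106·cos0.7° − 0·2.800 = 106.0; c'Δl = 46.48; W sinα = 1.3
Slice 3: Δl = 1.8/cos9.2° = 1.823 m; N'_3 = 101·cos9.2° − 22·1.823 = 59.6; c'Δl = 30.27; W sinα = 16.1
Slice 4: Δl = 1.4/cos15.3° = 1.451 m; N'_4 = 91·cos15.3° − 16·1.451 = 64.6; c'Δl = 24.09; W sinα = 24.0
Slice 5: Δl = 2.4/cos22.8° = 2.603 m; N'_5 = 155·cos22.8° − 28·2.603 = 70.0; c'Δl = 43.22; W sinα = 60.1
Slice 6: Δl = 1.4/cos30.6° = 1.627 m; N'_6 = 65·cos30.6° − 20·1.627 = 23.4; c'Δl = 27.00; W sinα = 33.1
Slice 7: Δl = 2.4/cos39.2° = 3.097 m; N'_7 = 50·cos39.2° − 9·3.097 = 10.9; c'Δl = 51.41; W sinα = 31.6
Σc'Δl = 254.3 kN/m; ΣN' = 347.6 kN/m; ΣW sinα = 163.0 kN/m
Resisting = 254.3 + 347.6·tan32.0° = 254.3 + 217.2 = 471.5 kN/m
FS = 471.5 / 163.0 = 2.893

FS = 2.89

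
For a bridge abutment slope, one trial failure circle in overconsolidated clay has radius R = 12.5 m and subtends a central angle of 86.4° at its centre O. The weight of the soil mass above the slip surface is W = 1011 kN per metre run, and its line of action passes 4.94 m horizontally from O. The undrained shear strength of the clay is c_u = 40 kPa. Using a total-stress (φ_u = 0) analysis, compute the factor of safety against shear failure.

FS = 1.89

Taking moments about the centre O, the resisting moment is provided by the undrained shear strength acting along the arc:
Arc length L_a = R·θ = 12.5·(86.4°·π/180) = 12.5·1.5080 = 18.85 m
M_R = c_u·L_a·R = 40·18.85·12.5 = 9424.8 kN·m/m
M_D = W·d = 1011·4.94 = 4994.3 kN·m/m
FS = M_R / M_D = 9424.8 / 4994.3 = 1.887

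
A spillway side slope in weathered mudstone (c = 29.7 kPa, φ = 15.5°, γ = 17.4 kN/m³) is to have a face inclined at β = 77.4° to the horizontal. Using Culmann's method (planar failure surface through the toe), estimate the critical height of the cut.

Culmann's analysis gives the critical failure plane at α_cr = (β + φ)/2 = (77.4 + 15.5)/2 = 46.5°, and the critical height
H_c = (4c/γ) · sinβ cosφ / [1 − cos(β − φ)]
    = (4·29.7/17.4) · sin77.4°·cos15.5° / [1 − cos(61.9°)]
    = 6.828 · 0.9759·0.9636 / [1 − 0.4710]
    = 6.828 · 0.9404 / 0.5290
    = 12.14 m

H_c = 12.14 m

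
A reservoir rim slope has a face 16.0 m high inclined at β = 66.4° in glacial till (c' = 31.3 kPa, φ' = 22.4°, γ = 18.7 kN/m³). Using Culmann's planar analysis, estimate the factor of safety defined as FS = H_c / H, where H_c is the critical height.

FS = 1.26

H_c = (4c'/γ) · sinβ cosφ' / [1 − cos(β − φ')]
    = (4·31.3/18.7) · sin66.4°·cos22.4° / [1 − cos44.0°]
    = 6.695 · 0.8472 / 0.2807 = 20.21 m
FS = H_c / H = 20.21 / 16.0 = 1.263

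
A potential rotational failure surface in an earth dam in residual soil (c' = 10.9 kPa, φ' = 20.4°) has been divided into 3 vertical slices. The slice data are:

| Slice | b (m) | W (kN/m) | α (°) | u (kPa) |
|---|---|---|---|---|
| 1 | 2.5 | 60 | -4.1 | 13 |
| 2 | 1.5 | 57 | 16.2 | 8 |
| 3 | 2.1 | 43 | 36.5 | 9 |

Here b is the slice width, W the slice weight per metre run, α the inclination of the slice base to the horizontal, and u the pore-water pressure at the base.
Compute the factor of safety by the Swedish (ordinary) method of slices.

Ordinary method of slices: FS = Σ[c'·Δl_i + (W_i cosα_i − u_i·Δl_i)·tanφ'] / Σ W_i sinα_i, with Δl_i = b_i / cosα_i.
Slice 1: Δl = 2.5/cos(-4.1°) = 2.506 m; N'_1 = 60·cos(-4.1°) − 13·2.506 = 27.3; c'Δl = 27.32; W sinα = -4.3
Slice 2: Δl = 1.5/cos16.2° = 1.562 m; N'_2 = 57·cos16.2° − 8·1.562 = 42.2; c'Δl = 17.03; W sinα = 15.9
Slice 3: Δl = 2.1/cos36.5° = 2.612 m; N'_3 = 43·cos36.5° − 9·2.612 = 11.1; c'Δl = 28.48; W sinα = 25.6
Σc'Δl = 72.8 kN/m; ΣN' = 80.6 kN/m; ΣW sinα = 37.2 kN/m
Resisting = 72.8 + 80.6·tan20.4° = 72.8 + 30.0 = 102.8 kN/m
FS = 102.8 / 37.2 = 2.764

FS = 2.76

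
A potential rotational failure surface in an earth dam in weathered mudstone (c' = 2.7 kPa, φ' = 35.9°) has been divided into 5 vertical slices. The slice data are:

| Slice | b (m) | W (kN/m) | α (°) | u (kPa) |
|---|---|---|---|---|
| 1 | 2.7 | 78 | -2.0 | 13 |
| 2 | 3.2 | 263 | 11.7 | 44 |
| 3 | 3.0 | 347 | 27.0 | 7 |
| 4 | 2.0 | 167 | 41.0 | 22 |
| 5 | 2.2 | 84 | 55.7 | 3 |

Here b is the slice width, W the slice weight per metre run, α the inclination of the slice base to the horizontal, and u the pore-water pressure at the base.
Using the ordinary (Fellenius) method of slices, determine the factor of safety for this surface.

Ordinary method of slices: FS = Σ[c'·Δl_i + (W_i cosα_i − u_i·Δl_i)·tanφ'] / Σ W_i sinα_i, with Δl_i = b_i / cosα_i.
Slice 1: Δl = 2.7/cos(-2.0°) = 2.702 m; N'_1 = 78·cos(-2.0°) − 13·2.702 = 42.8; c'Δl = 7.29; W sinα = -2.7
Slice 2: Δl = 3.2/cos11.7° = 3.268 m; N'_2 = 263·cos11.7° − 44·3.268 = 113.7; c'Δl = 8.82; W sinα = 53.3
Slice 3: Δl = 3.0/cos27.0° = 3.367 m; N'_3 = 347·cos27.0° − 7·3.367 = 285.6; c'Δl = 9.09; W sinα = 157.5
Slice 4: Δl = 2.0/cos41.0° = 2.650 m; N'_4 = 167·cos41.0° − 22·2.650 = 67.7; c'Δl = 7.16; W sinα = 109.6
Slice 5: Δl = 2.2/cos55.7° = 3.904 m; N'_5 = 84·cos55.7° − 3·3.904 = 35.6; c'Δl = 10.54; W sinα = 69.4
Σc'Δl = 42.9 kN/m; ΣN' = 545.5 kN/m; ΣW sinα = 387.1 kN/m
Resisting = 42.9 + 545.5·tan35.9° = 42.9 + 394.9 = 437.8 kN/m
FS = 437.8 / 387.1 = 1.131

FS = 1.13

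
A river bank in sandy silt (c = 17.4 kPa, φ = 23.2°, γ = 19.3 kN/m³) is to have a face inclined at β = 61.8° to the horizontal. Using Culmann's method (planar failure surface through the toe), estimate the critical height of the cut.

Culmann's analysis gives the critical failure plane at α_cr = (β + φ)/2 = (61.8 + 23.2)/2 = 42.5°, and the critical height
H_c = (4c/γ) · sinβ cosφ / [1 − cos(β − φ)]
    = (4·17.4/19.3) · sin61.8°·cos23.2° / [1 − cos(38.6°)]
    = 3.606 · 0.8813·0.9191 / [1 − 0.7815]
    = 3.606 · 0.8100 / 0.2185
    = 13.37 m

H_c = 13.37 m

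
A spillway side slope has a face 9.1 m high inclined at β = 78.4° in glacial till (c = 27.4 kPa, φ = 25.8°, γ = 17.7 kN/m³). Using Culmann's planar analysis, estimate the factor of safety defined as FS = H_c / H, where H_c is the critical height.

FS = 1.53

H_c = (4c/γ) · sinβ cosφ / [1 − cos(β − φ)]
    = (4·27.4/17.7) · sin78.4°·cos25.8° / [1 − cos52.6°]
    = 6.192 · 0.8819 / 0.3926 = 13.91 m
FS = H_c / H = 13.91 / 9.1 = 1.528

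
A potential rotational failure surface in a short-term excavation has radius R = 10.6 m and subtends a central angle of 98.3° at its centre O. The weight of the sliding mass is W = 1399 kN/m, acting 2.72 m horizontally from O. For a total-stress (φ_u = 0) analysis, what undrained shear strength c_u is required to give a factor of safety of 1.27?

c_u = 25.1 kPa

FS = c_u·L_a·R / (W·d), so c_u = FS·W·d / (L_a·R).
Arc length L_a = R·θ = 10.6·(98.3°·π/180) = 10.6·1.7157 = 18.19 m
c_u = 1.27·1399·2.72 / (18.19·10.6) = 4832.7 / 192.77 = 25.07 kPa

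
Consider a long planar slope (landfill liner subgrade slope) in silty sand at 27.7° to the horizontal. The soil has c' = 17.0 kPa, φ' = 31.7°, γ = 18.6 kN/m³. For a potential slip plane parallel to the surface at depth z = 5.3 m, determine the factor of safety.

FS = 1.60

For an infinite slope with a slip plane parallel to the surface (no pore pressure): FS = [c' + γz cos²β tanφ'] / [γz sinβ cosβ].
γz = 18.6·5.3 = 98.58 kN/m²
Numerator = 17.0 + 98.58·cos²27.7°·tan31.7° = 17.0 + 98.58·0.7839·0.6176 = 64.728 kPa
Denominator = 98.58·sin27.7°·cos27.7° = 98.58·0.4648·0.8854 = 40.572 kPa
FS = 64.728 / 40.572 = 1.595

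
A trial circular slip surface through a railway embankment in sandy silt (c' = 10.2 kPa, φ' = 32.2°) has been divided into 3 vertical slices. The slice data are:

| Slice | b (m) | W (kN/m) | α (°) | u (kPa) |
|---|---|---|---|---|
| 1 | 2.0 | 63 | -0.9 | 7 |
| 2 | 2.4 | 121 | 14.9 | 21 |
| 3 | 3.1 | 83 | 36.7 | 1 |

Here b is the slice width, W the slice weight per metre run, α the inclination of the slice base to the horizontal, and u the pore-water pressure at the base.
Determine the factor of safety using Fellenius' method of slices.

Ordinary method of slices: FS = Σ[c'·Δl_i + (W_i cosα_i − u_i·Δl_i)·tanφ'] / Σ W_i sinα_i, with Δl_i = b_i / cosα_i.
Slice 1: Δl = 2.0/cos(-0.9°) = 2.000 m; N'_1 = 63·cos(-0.9°) − 7·2.000 = 49.0; c'Δl = 20.40; W sinα = -1.0
Slice 2: Δl = 2.4/cos14.9° = 2.484 m; N'_2 = 121·cos14.9° − 21·2.484 = 64.8; c'Δl = 25.33; W sinα = 31.1
Slice 3: Δl = 3.1/cos36.7° = 3.866 m; N'_3 = 83·cos36.7° − 1·3.866 = 62.7; c'Δl = 39.44; W sinα = 49.6
Σc'Δl = 85.2 kN/m; ΣN' = 176.4 kN/m; ΣW sinα = 79.7 kN/m
Resisting = 85.2 + 176.4·tan32.2° = 85.2 + 111.1 = 196.3 kN/m
FS = 196.3 / 79.7 = 2.462

FS = 2.46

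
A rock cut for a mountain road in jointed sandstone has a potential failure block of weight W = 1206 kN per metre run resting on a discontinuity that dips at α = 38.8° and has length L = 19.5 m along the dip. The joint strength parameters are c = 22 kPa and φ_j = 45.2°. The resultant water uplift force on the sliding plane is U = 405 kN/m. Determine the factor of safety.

FS = 1.28

Resolving the block weight along and normal to the plane and applying the Mohr–Coulomb strength on the joint:
N' = W cosα − U = 1206·cos38.8° − 405 = 534.9 kN/m
Driving force T = W sinα = 1206·sin38.8° = 755.7 kN/m
Resisting force R = c·L + N'·tanφ_j = 22·19.5 + 534.9·tan45.2° = 429.0 + 538.6 = 967.6 kN/m
FS = R / T = 967.6 / 755.7 = 1.280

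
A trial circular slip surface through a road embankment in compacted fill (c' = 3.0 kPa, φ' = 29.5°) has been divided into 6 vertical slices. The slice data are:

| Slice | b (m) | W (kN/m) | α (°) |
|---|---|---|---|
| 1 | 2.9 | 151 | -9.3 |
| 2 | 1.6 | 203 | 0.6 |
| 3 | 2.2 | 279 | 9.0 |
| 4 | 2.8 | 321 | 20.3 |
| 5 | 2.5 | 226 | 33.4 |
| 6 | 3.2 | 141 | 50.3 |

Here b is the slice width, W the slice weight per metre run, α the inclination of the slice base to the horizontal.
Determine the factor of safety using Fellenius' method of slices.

FS = 2.01

Ordinary method of slices: FS = Σ[c'·Δl_i + (W_i cosα_i)·tanφ'] / Σ W_i sinα_i, with Δl_i = b_i / cosα_i.
Slice 1: Δl = 2.9/cos(-9.3°) = 2.939 m; N'_1 = 151·cos(-9.3°) = 149.0; c'Δl = 8.82; W sinα = -24.4
Slice 2: Δl = 1.6/cos0.6° = 1.600 m; N'_2 = 203·cos0.6° = 203.0; c'Δl = 4.80; W sinα = 2.1
Slice 3: Δl = 2.2/cos9.0° = 2.227 m; N'_3 = 279·cos9.0° = 275.6; c'Δl = 6.68; W sinα = 43.6
Slice 4: Δl = 2.8/cos20.3° = 2.985 m; N'_4 = 321·cos20.3° = 301.1; c'Δl = 8.96; W sinα = 111.4
Slice 5: Δl = 2.5/cos33.4° = 2.995 m; N'_5 = 226·cos33.4° = 188.7; c'Δl = 8.98; W sinα = 124.4
Slice 6: Δl = 3.2/cos50.3° = 5.010 m; N'_6 = 141·cos50.3° = 90.1; c'Δl = 15.03; W sinα = 108.5
Σc'Δl = 53.3 kN/m; ΣN' = 1207.4 kN/m; ΣW sinα = 365.6 kN/m
Resisting = 53.3 + 1207.4·tan29.5° = 53.3 + 683.1 = 736.4 kN/m
FS = 736.4 / 365.6 = 2.014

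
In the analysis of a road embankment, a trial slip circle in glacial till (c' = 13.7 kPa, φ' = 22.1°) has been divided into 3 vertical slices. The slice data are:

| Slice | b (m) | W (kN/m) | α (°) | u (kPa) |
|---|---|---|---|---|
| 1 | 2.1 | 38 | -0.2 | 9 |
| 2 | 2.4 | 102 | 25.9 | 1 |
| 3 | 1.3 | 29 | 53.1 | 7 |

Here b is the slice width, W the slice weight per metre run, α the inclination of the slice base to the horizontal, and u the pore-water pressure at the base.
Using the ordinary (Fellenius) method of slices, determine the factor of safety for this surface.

Ordinary method of slices: FS = Σ[c'·Δl_i + (W_i cosα_i − u_i·Δl_i)·tanφ'] / Σ W_i sinα_i, with Δl_i = b_i / cosα_i.
Slice 1: Δl = 2.1/cos(-0.2°) = 2.100 m; N'_1 = 38·cos(-0.2°) − 9·2.100 = 19.1; c'Δl = 28.77; W sinα = -0.1
Slice 2: Δl = 2.4/cos25.9° = 2.668 m; N'_2 = 102·cos25.9° − 1·2.668 = 89.1; c'Δl = 36.55; W sinα = 44.6
Slice 3: Δl = 1.3/cos53.1° = 2.165 m; N'_3 = 29·cos53.1° − 7·2.165 = 2.3; c'Δl = 29.66; W sinα = 23.2
Σc'Δl = 95.0 kN/m; ΣN' = 110.4 kN/m; ΣW sinα = 67.6 kN/m
Resisting = 95.0 + 110.4·tan22.1° = 95.0 + 44.8 = 139.8 kN/m
FS = 139.8 / 67.6 = 2.068

FS = 2.07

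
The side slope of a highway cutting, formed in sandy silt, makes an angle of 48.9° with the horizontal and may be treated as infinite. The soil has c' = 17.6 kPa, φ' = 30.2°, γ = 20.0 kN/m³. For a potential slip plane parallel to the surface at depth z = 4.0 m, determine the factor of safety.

For an infinite slope with a slip plane parallel to the surface (no pore pressure): FS = [c' + γz cos²β tanφ'] / [γz sinβ cosβ].
γz = 20.0·4.0 = 80.00 kN/m²
Numerator = 17.6 + 80.00·cos²48.9°·tan30.2° = 17.6 + 80.00·0.4321·0.5820 = 37.721 kPa
Denominator = 80.00·sin48.9°·cos48.9° = 80.00·0.7536·0.6574 = 39.630 kPa
FS = 37.721 / 39.630 = 0.952

FS = 0.95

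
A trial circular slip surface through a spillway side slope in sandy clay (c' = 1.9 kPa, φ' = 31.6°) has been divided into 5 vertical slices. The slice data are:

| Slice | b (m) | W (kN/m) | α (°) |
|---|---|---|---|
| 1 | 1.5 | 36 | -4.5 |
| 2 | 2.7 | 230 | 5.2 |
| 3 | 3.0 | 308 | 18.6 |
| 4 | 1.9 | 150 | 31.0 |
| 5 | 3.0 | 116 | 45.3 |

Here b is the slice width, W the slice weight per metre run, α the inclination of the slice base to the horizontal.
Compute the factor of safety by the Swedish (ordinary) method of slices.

Ordinary method of slices: FS = Σ[c'·Δl_i + (W_i cosα_i)·tanφ'] / Σ W_i sinα_i, with Δl_i = b_i / cosα_i.
Slice 1: Δl = 1.5/cos(-4.5°) = 1.505 m; N'_1 = 36·cos(-4.5°) = 35.9; c'Δl = 2.86; W sinα = -2.8
Slice 2: Δl = 2.7/cos5.2° = 2.711 m; N'_2 = 230·cos5.2° = 229.1; c'Δl = 5.15; W sinα = 20.8
Slice 3: Δl = 3.0/cos18.6° = 3.165 m; N'_3 = 308·cos18.6° = 291.9; c'Δl = 6.01; W sinα = 98.2
Slice 4: Δl = 1.9/cos31.0° = 2.217 m; N'_4 = 150·cos31.0° = 128.6; c'Δl = 4.21; W sinα = 77.3
Slice 5: Δl = 3.0/cos45.3° = 4.265 m; N'_5 = 116·cos45.3° = 81.6; c'Δl = 8.10; W sinα = 82.5
Σc'Δl = 26.3 kN/m; ΣN' = 767.0 kN/m; ΣW sinα = 276.0 kN/m
Resisting = 26.3 + 767.0·tan31.6° = 26.3 + 471.9 = 498.2 kN/m
FS = 498.2 / 276.0 = 1.805

FS = 1.81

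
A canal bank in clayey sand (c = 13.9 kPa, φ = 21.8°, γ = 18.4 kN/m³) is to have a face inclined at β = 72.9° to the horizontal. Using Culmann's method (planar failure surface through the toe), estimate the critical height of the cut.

H_c = 7.21 m

Culmann's analysis gives the critical failure plane at α_cr = (β + φ)/2 = (72.9 + 21.8)/2 = 47.4°, and the critical height
H_c = (4c/γ) · sinβ cosφ / [1 − cos(β − φ)]
    = (4·13.9/18.4) · sin72.9°·cos21.8° / [1 − cos(51.1°)]
    = 3.022 · 0.9558·0.9285 / [1 − 0.6280]
    = 3.022 · 0.8874 / 0.3720
    = 7.21 m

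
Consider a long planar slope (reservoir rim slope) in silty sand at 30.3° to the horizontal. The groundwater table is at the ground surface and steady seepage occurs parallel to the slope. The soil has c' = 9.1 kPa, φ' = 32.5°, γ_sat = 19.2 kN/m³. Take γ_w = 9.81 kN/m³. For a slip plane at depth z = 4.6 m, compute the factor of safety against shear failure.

With seepage parallel to the slope and the water table at the surface, the effective normal stress on the slip plane uses the buoyant unit weight γ' = γ_sat − γ_w while the driving shear stress uses γ_sat:
FS = [c' + γ' z cos²β tanφ'] / [γ_sat z sinβ cosβ]
γ' = 19.2 − 9.81 = 9.39 kN/m³
Numerator = 9.1 + 9.39·4.6·cos²30.3°·tan32.5° = 9.1 + 9.39·4.6·0.7455·0.6371 = 29.613 kPa
Denominator = 19.2·4.6·sin30.3°·cos30.3° = 19.2·4.6·0.5045·0.8634 = 38.473 kPa
FS = 29.613 / 38.473 = 0.770

FS = 0.77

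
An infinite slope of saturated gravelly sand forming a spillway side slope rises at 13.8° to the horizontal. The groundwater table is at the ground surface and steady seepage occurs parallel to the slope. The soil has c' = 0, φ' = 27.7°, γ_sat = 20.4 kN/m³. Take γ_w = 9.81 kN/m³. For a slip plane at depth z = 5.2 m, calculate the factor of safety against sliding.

With seepage parallel to the slope and the water table at the surface, the effective normal stress on the slip plane uses the buoyant unit weight γ' = γ_sat − γ_w while the driving shear stress uses γ_sat:
FS = [c' + γ' z cos²β tanφ'] / [γ_sat z sinβ cosβ]
(For c' = 0 this reduces to FS = (γ'/γ_sat)·tanφ'/tanβ.)
γ' = 20.4 − 9.81 = 10.59 kN/m³
Numerator = 0.0 + 10.59·5.2·cos²13.8°·tan27.7° = 0.0 + 10.59·5.2·0.9431·0.5250 = 27.266 kPa
Denominator = 20.4·5.2·sin13.8°·cos13.8° = 20.4·5.2·0.2385·0.9711 = 24.573 kPa
FS = 27.266 / 24.573 = 1.110

FS = 1.11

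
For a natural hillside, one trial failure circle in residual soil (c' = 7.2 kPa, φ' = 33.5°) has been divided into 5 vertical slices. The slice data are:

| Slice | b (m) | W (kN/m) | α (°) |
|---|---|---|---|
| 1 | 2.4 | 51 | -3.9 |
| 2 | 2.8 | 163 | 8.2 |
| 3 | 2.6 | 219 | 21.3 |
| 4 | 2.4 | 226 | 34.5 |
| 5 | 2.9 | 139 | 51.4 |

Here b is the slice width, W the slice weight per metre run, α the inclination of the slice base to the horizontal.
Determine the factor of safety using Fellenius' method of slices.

FS = 1.69

Ordinary method of slices: FS = Σ[c'·Δl_i + (W_i cosα_i)·tanφ'] / Σ W_i sinα_i, with Δl_i = b_i / cosα_i.
Slice 1: Δl = 2.4/cos(-3.9°) = 2.406 m; N'_1 = 51·cos(-3.9°) = 50.9; c'Δl = 17.32; W sinα = -3.5
Slice 2: Δl = 2.8/cos8.2° = 2.829 m; N'_2 = 163·cos8.2° = 161.3; c'Δl = 20.37; W sinα = 23.2
Slice 3: Δl = 2.6/cos21.3° = 2.791 m; N'_3 = 219·cos21.3° = 204.0; c'Δl = 20.09; W sinα = 79.6
Slice 4: Δl = 2.4/cos34.5° = 2.912 m; N'_4 = 226·cos34.5° = 186.3; c'Δl = 20.97; W sinα = 128.0
Slice 5: Δl = 2.9/cos51.4° = 4.648 m; N'_5 = 139·cos51.4° = 86.7; c'Δl = 33.47; W sinα = 108.6
Σc'Δl = 112.2 kN/m; ΣN' = 689.2 kN/m; ΣW sinα = 336.0 kN/m
Resisting = 112.2 + 689.2·tan33.5° = 112.2 + 456.2 = 568.4 kN/m
FS = 568.4 / 336.0 = 1.692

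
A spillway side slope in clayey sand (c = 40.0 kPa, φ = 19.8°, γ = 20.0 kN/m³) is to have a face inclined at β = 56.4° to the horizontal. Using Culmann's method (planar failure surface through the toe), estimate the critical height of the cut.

H_c = 31.80 m

Culmann's analysis gives the critical failure plane at α_cr = (β + φ)/2 = (56.4 + 19.8)/2 = 38.1°, and the critical height
H_c = (4c/γ) · sinβ cosφ / [1 − cos(β − φ)]
    = (4·40.0/20.0) · sin56.4°·cos19.8° / [1 − cos(36.6°)]
    = 8.000 · 0.8329·0.9409 / [1 − 0.8028]
    = 8.000 · 0.7837 / 0.1972
    = 31.80 m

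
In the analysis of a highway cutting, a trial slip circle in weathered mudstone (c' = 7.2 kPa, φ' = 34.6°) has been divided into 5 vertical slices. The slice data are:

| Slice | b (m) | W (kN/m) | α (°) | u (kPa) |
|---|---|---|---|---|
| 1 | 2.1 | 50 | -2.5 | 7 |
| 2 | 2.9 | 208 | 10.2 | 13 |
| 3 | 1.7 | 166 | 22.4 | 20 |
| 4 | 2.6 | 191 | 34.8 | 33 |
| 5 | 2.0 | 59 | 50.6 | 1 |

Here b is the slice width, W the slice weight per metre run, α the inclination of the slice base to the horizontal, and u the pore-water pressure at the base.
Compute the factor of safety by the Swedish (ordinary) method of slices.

Ordinary method of slices: FS = Σ[c'·Δl_i + (W_i cosα_i − u_i·Δl_i)·tanφ'] / Σ W_i sinα_i, with Δl_i = b_i / cosα_i.
Slice 1: Δl = 2.1/cos(-2.5°) = 2.102 m; N'_1 = 50·cos(-2.5°) − 7·2.102 = 35.2; c'Δl = 15.13; W sinα = -2.2
Slice 2: Δl = 2.9/cos10.2° = 2.947 m; N'_2 = 208·cos10.2° − 13·2.947 = 166.4; c'Δl = 21.22; W sinα = 36.8
Slice 3: Δl = 1.7/cos22.4° = 1.839 m; N'_3 = 166·cos22.4° − 20·1.839 = 116.7; c'Δl = 13.24; W sinα = 63.3
Slice 4: Δl = 2.6/cos34.8° = 3.166 m; N'_4 = 191·cos34.8° − 33·3.166 = 52.4; c'Δl = 22.80; W sinα = 109.0
Slice 5: Δl = 2.0/cos50.6° = 3.151 m; N'_5 = 59·cos50.6° − 1·3.151 = 34.3; c'Δl = 22.69; W sinα = 45.6
Σc'Δl = 95.1 kN/m; ΣN' = 405.0 kN/m; ΣW sinα = 252.5 kN/m
Resisting = 95.1 + 405.0·tan34.6° = 95.1 + 279.4 = 374.5 kN/m
FS = 374.5 / 252.5 = 1.483

FS = 1.48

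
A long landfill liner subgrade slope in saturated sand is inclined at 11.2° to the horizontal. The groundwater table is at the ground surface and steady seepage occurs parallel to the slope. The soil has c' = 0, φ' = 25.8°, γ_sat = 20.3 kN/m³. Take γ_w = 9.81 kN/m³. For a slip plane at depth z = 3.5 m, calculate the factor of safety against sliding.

FS = 1.26

With seepage parallel to the slope and the water table at the surface, the effective normal stress on the slip plane uses the buoyant unit weight γ' = γ_sat − γ_w while the driving shear stress uses γ_sat:
FS = [c' + γ' z cos²β tanφ'] / [γ_sat z sinβ cosβ]
(For c' = 0 this reduces to FS = (γ'/γ_sat)·tanφ'/tanβ.)
γ' = 20.3 − 9.81 = 10.49 kN/m³
Numerator = 0.0 + 10.49·3.5·cos²11.2°·tan25.8° = 0.0 + 10.49·3.5·0.9623·0.4834 = 17.079 kPa
Denominator = 20.3·3.5·sin11.2°·cos11.2° = 20.3·3.5·0.1942·0.9810 = 13.538 kPa
FS = 17.079 / 13.538 = 1.262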